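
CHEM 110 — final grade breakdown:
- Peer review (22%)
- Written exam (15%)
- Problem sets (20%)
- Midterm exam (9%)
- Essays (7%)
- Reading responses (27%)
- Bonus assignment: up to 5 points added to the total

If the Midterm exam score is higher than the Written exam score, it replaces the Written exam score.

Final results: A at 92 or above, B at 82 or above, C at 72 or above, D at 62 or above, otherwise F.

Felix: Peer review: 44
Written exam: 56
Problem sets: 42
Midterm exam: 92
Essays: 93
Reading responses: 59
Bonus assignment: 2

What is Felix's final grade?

D

Midterm exam (92) > Written exam (56), so Written exam counts as 92.
Weighted total:
  Peer review 44 × 0.22 = 9.68
  Written exam 92 × 0.15 = 13.8
  Problem sets 42 × 0.2 = 8.4
  Midterm exam 92 × 0.09 = 8.28
  Essays 93 × 0.07 = 6.51
  Reading responses 59 × 0.27 = 15.93
Sum = 62.6
Bonus assignment: 62.6 + 2 = 64.6
64.6 is ≥ 62 and < 72 → D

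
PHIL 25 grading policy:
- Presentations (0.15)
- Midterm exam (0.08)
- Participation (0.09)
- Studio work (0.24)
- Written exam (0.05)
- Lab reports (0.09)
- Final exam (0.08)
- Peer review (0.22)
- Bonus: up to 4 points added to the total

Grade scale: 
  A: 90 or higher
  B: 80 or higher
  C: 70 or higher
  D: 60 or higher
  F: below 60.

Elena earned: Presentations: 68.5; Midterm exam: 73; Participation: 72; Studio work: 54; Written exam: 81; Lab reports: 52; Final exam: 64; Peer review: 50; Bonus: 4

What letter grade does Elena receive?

Weighted total:
  Presentations 68.5 × 0.15 = 10.275
  Midterm exam 73 × 0.08 = 5.84
  Participation 72 × 0.09 = 6.48
  Studio work 54 × 0.24 = 12.96
  Written exam 81 × 0.05 = 4.05
  Lab reports 52 × 0.09 = 4.68
  Final exam 64 × 0.08 = 5.12
  Peer review 50 × 0.22 = 11
Sum = 60.405
Bonus: 60.405 + 4 = 64.405
64.405 is ≥ 60 and < 70 → D

D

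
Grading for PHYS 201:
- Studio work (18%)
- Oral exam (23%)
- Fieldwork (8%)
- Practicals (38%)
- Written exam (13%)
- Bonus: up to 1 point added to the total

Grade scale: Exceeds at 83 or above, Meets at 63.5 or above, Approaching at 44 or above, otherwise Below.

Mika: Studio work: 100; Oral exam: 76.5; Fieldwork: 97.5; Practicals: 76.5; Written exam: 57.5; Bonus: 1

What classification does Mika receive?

Weighted total:
  Studio work 100 × 0.18 = 18
  Oral exam 76.5 × 0.23 = 17.595
  Fieldwork 97.5 × 0.08 = 7.8
  Practicals 76.5 × 0.38 = 29.07
  Written exam 57.5 × 0.13 = 7.475
Sum = 79.94
Bonus: 79.94 + 1 = 80.94
80.94 is ≥ 63.5 and < 83 → Meets

Meets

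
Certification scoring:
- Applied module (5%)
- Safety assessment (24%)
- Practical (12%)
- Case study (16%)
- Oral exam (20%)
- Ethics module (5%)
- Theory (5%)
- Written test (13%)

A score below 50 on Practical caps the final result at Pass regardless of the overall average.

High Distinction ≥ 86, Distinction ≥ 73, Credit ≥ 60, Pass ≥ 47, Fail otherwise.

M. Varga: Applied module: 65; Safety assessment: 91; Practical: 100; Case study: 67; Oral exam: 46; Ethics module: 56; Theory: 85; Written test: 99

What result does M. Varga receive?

Practical score 100 ≥ 50: minimum met.
Weighted total:
  Applied module 65 × 0.05 = 3.25
  Safety assessment 91 × 0.24 = 21.84
  Practical 100 × 0.12 = 12
  Case study 67 × 0.16 = 10.72
  Oral exam 46 × 0.2 = 9.2
  Ethics module 56 × 0.05 = 2.8
  Theory 85 × 0.05 = 4.25
  Written test 99 × 0.13 = 12.87
Sum = 76.93
76.93 is ≥ 73 and < 86 → Distinction

Distinction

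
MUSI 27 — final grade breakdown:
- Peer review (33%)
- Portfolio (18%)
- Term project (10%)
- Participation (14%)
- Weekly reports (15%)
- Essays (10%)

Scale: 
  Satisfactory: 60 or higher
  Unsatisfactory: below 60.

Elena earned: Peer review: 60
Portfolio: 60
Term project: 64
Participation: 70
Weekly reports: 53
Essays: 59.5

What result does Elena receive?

Satisfactory

Weighted total:
  Peer review 60 × 0.33 = 19.8
  Portfolio 60 × 0.18 = 10.8
  Term project 64 × 0.1 = 6.4
  Participation 70 × 0.14 = 9.8
  Weekly reports 53 × 0.15 = 7.95
  Essays 59.5 × 0.1 = 5.95
Sum = 60.7
60.7 ≥ 60 → Satisfactory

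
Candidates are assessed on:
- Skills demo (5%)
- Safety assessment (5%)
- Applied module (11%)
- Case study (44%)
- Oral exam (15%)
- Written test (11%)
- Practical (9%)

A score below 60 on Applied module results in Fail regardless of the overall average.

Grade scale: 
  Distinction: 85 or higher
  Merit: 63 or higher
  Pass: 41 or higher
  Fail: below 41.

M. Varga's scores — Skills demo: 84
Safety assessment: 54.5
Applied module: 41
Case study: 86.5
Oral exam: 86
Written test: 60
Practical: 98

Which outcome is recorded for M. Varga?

Fail

Applied module score 41 < 60: minimum not met.
Weighted total:
  Skills demo 84 × 0.05 = 4.2
  Safety assessment 54.5 × 0.05 = 2.725
  Applied module 41 × 0.11 = 4.51
  Case study 86.5 × 0.44 = 38.06
  Oral exam 86 × 0.15 = 12.9
  Written test 60 × 0.11 = 6.6
  Practical 98 × 0.09 = 8.82
Sum = 77.815
Because the Applied module minimum was not met, the result is Fail.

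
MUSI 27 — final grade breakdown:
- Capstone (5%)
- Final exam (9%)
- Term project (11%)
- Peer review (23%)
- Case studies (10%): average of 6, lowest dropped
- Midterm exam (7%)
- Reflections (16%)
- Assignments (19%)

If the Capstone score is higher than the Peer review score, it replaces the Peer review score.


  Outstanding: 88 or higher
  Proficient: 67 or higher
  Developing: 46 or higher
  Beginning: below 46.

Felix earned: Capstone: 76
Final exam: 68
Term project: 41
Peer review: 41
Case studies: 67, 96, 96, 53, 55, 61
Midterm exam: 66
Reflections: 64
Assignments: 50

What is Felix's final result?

Case studies: drop 53 → average of remaining 5 = 375/5 = 75
Capstone (76) > Peer review (41), so Peer review counts as 76.
Weighted total:
  Capstone 76 × 0.05 = 3.8
  Final exam 68 × 0.09 = 6.12
  Term project 41 × 0.11 = 4.51
  Peer review 76 × 0.23 = 17.48
  Case studies 75 × 0.1 = 7.5
  Midterm exam 66 × 0.07 = 4.62
  Reflections 64 × 0.16 = 10.24
  Assignments 50 × 0.19 = 9.5
Sum = 63.77
63.77 is ≥ 46 and < 67 → Developing

Developing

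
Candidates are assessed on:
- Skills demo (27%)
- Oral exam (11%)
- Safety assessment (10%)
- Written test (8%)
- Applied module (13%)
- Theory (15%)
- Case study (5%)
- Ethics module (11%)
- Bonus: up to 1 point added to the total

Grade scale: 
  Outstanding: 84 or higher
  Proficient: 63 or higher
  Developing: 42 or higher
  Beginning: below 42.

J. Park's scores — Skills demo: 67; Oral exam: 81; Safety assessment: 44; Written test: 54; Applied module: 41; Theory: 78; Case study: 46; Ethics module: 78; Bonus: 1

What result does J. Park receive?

Proficient

Weighted total:
  Skills demo 67 × 0.27 = 18.09
  Oral exam 81 × 0.11 = 8.91
  Safety assessment 44 × 0.1 = 4.4
  Written test 54 × 0.08 = 4.32
  Applied module 41 × 0.13 = 5.33
  Theory 78 × 0.15 = 11.7
  Case study 46 × 0.05 = 2.3
  Ethics module 78 × 0.11 = 8.58
Sum = 63.63
Bonus: 63.63 + 1 = 64.63
64.63 is ≥ 63 and < 84 → Proficient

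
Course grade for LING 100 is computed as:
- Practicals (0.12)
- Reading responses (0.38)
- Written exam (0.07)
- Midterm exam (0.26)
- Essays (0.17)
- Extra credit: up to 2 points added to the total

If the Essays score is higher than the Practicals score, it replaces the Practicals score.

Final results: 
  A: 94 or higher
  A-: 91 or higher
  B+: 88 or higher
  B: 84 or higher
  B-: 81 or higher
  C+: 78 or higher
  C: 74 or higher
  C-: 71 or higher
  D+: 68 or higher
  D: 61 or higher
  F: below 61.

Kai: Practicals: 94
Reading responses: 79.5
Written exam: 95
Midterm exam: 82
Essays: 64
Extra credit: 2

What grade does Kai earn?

Essays (64) ≤ Practicals (94), so Practicals stays at 94.
Weighted total:
  Practicals 94 × 0.12 = 11.28
  Reading responses 79.5 × 0.38 = 30.21
  Written exam 95 × 0.07 = 6.65
  Midterm exam 82 × 0.26 = 21.32
  Essays 64 × 0.17 = 10.88
Sum = 80.34
Extra credit: 80.34 + 2 = 82.34
82.34 is ≥ 81 and < 84 → B-

B-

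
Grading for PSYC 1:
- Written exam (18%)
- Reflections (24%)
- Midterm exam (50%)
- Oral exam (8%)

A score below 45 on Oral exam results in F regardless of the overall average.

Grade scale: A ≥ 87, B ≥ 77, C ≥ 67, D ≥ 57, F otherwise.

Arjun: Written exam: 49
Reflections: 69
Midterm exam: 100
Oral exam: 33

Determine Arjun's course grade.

F

Oral exam score 33 < 45: minimum not met.
Weighted total:
  Written exam 49 × 0.18 = 8.82
  Reflections 69 × 0.24 = 16.56
  Midterm exam 100 × 0.5 = 50
  Oral exam 33 × 0.08 = 2.64
Sum = 78.02
Because the Oral exam minimum was not met, the result is F.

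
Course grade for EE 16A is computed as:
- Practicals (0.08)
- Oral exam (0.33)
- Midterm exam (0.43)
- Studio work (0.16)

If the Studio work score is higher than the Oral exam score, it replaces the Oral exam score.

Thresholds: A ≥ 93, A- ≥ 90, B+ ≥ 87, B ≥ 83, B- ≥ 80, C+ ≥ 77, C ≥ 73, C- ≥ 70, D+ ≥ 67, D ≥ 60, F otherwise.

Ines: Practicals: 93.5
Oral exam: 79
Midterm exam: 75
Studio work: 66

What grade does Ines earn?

Studio work (66) ≤ Oral exam (79), so Oral exam stays at 79.
Weighted total:
  Practicals 93.5 × 0.08 = 7.48
  Oral exam 79 × 0.33 = 26.07
  Midterm exam 75 × 0.43 = 32.25
  Studio work 66 × 0.16 = 10.56
Sum = 76.36
76.36 is ≥ 73 and < 77 → C

C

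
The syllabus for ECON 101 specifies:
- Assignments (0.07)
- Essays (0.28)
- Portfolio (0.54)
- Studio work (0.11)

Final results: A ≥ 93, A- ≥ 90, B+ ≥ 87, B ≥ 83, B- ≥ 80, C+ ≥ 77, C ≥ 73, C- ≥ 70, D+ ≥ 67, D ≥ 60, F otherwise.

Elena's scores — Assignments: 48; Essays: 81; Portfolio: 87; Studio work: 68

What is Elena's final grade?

Weighted total:
  Assignments 48 × 0.07 = 3.36
  Essays 81 × 0.28 = 22.68
  Portfolio 87 × 0.54 = 46.98
  Studio work 68 × 0.11 = 7.48
Sum = 80.5
80.5 is ≥ 80 and < 83 → B-

B-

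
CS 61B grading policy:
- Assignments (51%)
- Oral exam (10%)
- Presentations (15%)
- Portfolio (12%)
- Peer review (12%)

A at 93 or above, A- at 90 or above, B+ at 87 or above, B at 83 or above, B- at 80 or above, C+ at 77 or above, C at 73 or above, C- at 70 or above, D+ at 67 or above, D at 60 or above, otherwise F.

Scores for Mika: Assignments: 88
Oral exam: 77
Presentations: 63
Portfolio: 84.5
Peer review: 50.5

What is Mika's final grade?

Weighted total:
  Assignments 88 × 0.51 = 44.88
  Oral exam 77 × 0.1 = 7.7
  Presentations 63 × 0.15 = 9.45
  Portfolio 84.5 × 0.12 = 10.14
  Peer review 50.5 × 0.12 = 6.06
Sum = 78.23
78.23 is ≥ 77 and < 80 → C+

C+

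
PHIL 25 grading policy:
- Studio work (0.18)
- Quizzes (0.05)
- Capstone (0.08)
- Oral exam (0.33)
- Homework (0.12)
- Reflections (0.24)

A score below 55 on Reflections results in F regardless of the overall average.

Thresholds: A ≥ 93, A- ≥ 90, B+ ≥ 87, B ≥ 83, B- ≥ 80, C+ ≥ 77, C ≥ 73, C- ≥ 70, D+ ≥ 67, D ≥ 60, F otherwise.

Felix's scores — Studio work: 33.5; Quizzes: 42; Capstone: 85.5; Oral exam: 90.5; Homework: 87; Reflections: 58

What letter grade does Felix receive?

D+

Reflections score 58 ≥ 55: minimum met.
Weighted total:
  Studio work 33.5 × 0.18 = 6.03
  Quizzes 42 × 0.05 = 2.1
  Capstone 85.5 × 0.08 = 6.84
  Oral exam 90.5 × 0.33 = 29.865
  Homework 87 × 0.12 = 10.44
  Reflections 58 × 0.24 = 13.92
Sum = 69.195
69.195 is ≥ 67 and < 70 → D+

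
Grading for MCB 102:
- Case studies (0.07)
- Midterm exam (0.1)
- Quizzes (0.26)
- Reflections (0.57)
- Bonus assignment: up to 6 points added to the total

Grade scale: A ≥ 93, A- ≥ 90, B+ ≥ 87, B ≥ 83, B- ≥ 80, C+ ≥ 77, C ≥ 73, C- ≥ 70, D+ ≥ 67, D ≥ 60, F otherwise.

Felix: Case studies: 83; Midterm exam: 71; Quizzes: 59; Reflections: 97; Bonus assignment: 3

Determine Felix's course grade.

B

Weighted total:
  Case studies 83 × 0.07 = 5.81
  Midterm exam 71 × 0.1 = 7.1
  Quizzes 59 × 0.26 = 15.34
  Reflections 97 × 0.57 = 55.29
Sum = 83.54
Bonus assignment: 83.54 + 3 = 86.54
86.54 is ≥ 83 and < 87 → B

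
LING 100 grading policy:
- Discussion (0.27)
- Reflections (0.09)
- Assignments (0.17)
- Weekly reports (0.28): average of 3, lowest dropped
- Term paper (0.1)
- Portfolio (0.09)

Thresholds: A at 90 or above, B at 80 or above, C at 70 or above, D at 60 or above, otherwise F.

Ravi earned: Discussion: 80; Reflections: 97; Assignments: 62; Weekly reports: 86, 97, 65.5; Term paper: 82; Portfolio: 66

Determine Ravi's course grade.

Weekly reports: drop 65.5 → average of remaining 2 = 183/2 = 91.5
Weighted total:
  Discussion 80 × 0.27 = 21.6
  Reflections 97 × 0.09 = 8.73
  Assignments 62 × 0.17 = 10.54
  Weekly reports 91.5 × 0.28 = 25.62
  Term paper 82 × 0.1 = 8.2
  Portfolio 66 × 0.09 = 5.94
Sum = 80.63
80.63 is ≥ 80 and < 90 → B

B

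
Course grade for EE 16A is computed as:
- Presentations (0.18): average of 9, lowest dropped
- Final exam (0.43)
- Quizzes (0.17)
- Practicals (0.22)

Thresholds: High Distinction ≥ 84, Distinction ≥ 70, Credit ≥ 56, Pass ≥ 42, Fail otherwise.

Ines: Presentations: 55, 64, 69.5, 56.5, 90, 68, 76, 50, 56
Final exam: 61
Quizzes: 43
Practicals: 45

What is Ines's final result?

Pass

Presentations: drop 50 → average of remaining 8 = 535/8 = 66.875
Weighted total:
  Presentations 66.875 × 0.18 = 12.0375
  Final exam 61 × 0.43 = 26.23
  Quizzes 43 × 0.17 = 7.31
  Practicals 45 × 0.22 = 9.9
Sum = 55.4775
55.4775 is ≥ 42 and < 56 → Pass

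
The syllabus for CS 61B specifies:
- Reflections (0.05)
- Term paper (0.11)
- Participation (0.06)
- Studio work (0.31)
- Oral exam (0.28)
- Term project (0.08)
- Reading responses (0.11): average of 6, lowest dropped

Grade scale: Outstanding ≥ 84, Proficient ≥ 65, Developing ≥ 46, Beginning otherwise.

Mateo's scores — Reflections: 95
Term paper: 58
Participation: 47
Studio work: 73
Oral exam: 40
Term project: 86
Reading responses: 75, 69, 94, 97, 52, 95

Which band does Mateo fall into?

Developing

Reading responses: drop 52 → average of remaining 5 = 430/5 = 86
Weighted total:
  Reflections 95 × 0.05 = 4.75
  Term paper 58 × 0.11 = 6.38
  Participation 47 × 0.06 = 2.82
  Studio work 73 × 0.31 = 22.63
  Oral exam 40 × 0.28 = 11.2
  Term project 86 × 0.08 = 6.88
  Reading responses 86 × 0.11 = 9.46
Sum = 64.12
64.12 is ≥ 46 and < 65 → Developing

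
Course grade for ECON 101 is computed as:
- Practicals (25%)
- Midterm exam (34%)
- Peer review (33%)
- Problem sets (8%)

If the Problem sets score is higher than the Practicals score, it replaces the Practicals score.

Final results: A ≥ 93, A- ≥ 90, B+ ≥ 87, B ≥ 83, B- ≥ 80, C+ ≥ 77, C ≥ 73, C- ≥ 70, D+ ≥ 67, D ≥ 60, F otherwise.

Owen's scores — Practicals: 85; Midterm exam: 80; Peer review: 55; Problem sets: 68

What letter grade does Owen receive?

Problem sets (68) ≤ Practicals (85), so Practicals stays at 85.
Weighted total:
  Practicals 85 × 0.25 = 21.25
  Midterm exam 80 × 0.34 = 27.2
  Peer review 55 × 0.33 = 18.15
  Problem sets 68 × 0.08 = 5.44
Sum = 72.04
72.04 is ≥ 70 and < 73 → C-

C-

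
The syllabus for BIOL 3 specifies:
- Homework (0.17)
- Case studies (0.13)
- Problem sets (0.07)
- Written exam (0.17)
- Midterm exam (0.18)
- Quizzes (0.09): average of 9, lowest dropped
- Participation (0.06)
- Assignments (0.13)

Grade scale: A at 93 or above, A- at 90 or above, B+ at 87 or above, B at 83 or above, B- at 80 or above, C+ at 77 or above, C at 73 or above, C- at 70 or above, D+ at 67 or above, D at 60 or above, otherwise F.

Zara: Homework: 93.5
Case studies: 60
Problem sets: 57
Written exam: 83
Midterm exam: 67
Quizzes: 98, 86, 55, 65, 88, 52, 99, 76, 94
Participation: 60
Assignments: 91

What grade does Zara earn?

Quizzes: drop 52 → average of remaining 8 = 661/8 = 82.625
Weighted total:
  Homework 93.5 × 0.17 = 15.895
  Case studies 60 × 0.13 = 7.8
  Problem sets 57 × 0.07 = 3.99
  Written exam 83 × 0.17 = 14.11
  Midterm exam 67 × 0.18 = 12.06
  Quizzes 82.625 × 0.09 = 7.43625
  Participation 60 × 0.06 = 3.6
  Assignments 91 × 0.13 = 11.83
Sum = 76.72125
76.72125 is ≥ 73 and < 77 → C

C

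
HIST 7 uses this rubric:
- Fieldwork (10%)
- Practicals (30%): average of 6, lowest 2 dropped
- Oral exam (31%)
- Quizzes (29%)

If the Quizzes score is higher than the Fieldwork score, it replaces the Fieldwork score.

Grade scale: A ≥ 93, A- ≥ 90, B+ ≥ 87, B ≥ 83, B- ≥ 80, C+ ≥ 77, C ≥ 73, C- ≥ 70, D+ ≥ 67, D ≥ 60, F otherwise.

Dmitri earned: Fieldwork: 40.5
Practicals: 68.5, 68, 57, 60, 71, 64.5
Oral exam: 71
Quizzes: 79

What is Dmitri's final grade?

Practicals: drop 57, 60 → average of remaining 4 = 272/4 = 68
Quizzes (79) > Fieldwork (40.5), so Fieldwork counts as 79.
Weighted total:
  Fieldwork 79 × 0.1 = 7.9
  Practicals 68 × 0.3 = 20.4
  Oral exam 71 × 0.31 = 22.01
  Quizzes 79 × 0.29 = 22.91
Sum = 73.22
73.22 is ≥ 73 and < 77 → C

C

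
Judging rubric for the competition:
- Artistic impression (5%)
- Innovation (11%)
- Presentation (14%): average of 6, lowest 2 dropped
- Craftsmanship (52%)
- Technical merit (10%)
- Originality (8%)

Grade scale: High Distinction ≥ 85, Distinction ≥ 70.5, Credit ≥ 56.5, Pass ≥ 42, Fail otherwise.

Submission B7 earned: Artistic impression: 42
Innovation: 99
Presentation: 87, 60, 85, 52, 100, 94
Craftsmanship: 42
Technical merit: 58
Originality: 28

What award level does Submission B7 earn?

Pass

Presentation: drop 52, 60 → average of remaining 4 = 366/4 = 91.5
Weighted total:
  Artistic impression 42 × 0.05 = 2.1
  Innovation 99 × 0.11 = 10.89
  Presentation 91.5 × 0.14 = 12.81
  Craftsmanship 42 × 0.52 = 21.84
  Technical merit 58 × 0.1 = 5.8
  Originality 28 × 0.08 = 2.24
Sum = 55.68
55.68 is ≥ 42 and < 56.5 → Pass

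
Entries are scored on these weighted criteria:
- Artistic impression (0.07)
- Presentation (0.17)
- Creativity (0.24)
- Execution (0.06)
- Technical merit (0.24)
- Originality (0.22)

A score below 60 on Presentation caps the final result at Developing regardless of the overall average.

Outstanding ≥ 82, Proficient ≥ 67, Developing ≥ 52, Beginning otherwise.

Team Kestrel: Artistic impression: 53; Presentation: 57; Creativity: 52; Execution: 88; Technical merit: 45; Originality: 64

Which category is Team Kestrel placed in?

Presentation score 57 < 60: minimum not met.
Weighted total:
  Artistic impression 53 × 0.07 = 3.71
  Presentation 57 × 0.17 = 9.69
  Creativity 52 × 0.24 = 12.48
  Execution 88 × 0.06 = 5.28
  Technical merit 45 × 0.24 = 10.8
  Originality 64 × 0.22 = 14.08
Sum = 56.04
56.04 would be Developing; cap at Developing applies → Developing.

Developing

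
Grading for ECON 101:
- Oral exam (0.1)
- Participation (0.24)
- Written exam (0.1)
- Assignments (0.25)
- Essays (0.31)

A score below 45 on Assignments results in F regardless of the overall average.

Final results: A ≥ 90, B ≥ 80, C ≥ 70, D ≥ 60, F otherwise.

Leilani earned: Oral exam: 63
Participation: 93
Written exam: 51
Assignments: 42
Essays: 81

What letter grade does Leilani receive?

Assignments score 42 < 45: minimum not met.
Weighted total:
  Oral exam 63 × 0.1 = 6.3
  Participation 93 × 0.24 = 22.32
  Written exam 51 × 0.1 = 5.1
  Assignments 42 × 0.25 = 10.5
  Essays 81 × 0.31 = 25.11
Sum = 69.33
Because the Assignments minimum was not met, the result is F.

F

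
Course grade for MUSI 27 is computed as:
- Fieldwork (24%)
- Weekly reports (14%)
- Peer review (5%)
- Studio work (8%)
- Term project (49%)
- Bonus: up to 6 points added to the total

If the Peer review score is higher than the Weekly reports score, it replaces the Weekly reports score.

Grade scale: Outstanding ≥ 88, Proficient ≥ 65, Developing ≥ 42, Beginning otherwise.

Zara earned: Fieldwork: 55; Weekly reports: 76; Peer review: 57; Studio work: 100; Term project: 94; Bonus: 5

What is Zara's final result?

Peer review (57) ≤ Weekly reports (76), so Weekly reports stays at 76.
Weighted total:
  Fieldwork 55 × 0.24 = 13.2
  Weekly reports 76 × 0.14 = 10.64
  Peer review 57 × 0.05 = 2.85
  Studio work 100 × 0.08 = 8
  Term project 94 × 0.49 = 46.06
Sum = 80.75
Bonus: 80.75 + 5 = 85.75
85.75 is ≥ 65 and < 88 → Proficient

Proficient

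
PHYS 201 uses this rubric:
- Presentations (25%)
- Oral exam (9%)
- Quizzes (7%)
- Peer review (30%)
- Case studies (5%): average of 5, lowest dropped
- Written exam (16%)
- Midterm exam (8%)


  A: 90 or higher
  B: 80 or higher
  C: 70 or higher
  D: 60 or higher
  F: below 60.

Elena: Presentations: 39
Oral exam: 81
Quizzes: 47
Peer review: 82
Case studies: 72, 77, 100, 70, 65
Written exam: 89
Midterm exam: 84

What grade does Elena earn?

D

Case studies: drop 65 → average of remaining 4 = 319/4 = 79.75
Weighted total:
  Presentations 39 × 0.25 = 9.75
  Oral exam 81 × 0.09 = 7.29
  Quizzes 47 × 0.07 = 3.29
  Peer review 82 × 0.3 = 24.6
  Case studies 79.75 × 0.05 = 3.9875
  Written exam 89 × 0.16 = 14.24
  Midterm exam 84 × 0.08 = 6.72
Sum = 69.8775
69.8775 is ≥ 60 and < 70 → D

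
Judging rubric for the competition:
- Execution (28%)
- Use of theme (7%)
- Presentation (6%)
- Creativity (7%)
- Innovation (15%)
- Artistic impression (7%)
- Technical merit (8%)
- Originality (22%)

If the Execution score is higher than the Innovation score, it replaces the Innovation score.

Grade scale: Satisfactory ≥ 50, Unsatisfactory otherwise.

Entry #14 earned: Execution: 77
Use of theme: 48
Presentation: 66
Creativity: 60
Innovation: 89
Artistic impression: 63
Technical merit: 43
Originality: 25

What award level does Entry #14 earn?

Execution (77) ≤ Innovation (89), so Innovation stays at 89.
Weighted total:
  Execution 77 × 0.28 = 21.56
  Use of theme 48 × 0.07 = 3.36
  Presentation 66 × 0.06 = 3.96
  Creativity 60 × 0.07 = 4.2
  Innovation 89 × 0.15 = 13.35
  Artistic impression 63 × 0.07 = 4.41
  Technical merit 43 × 0.08 = 3.44
  Originality 25 × 0.22 = 5.5
Sum = 59.78
59.78 ≥ 50 → Satisfactory

Satisfactory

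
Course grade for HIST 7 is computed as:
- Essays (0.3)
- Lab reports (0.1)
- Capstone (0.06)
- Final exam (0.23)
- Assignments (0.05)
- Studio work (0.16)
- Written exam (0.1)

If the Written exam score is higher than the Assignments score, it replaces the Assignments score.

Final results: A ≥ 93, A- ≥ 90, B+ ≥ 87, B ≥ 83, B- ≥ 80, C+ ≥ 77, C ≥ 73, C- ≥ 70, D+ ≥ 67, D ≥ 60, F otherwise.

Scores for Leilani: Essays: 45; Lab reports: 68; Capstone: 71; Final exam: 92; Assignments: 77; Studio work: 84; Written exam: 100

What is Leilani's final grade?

Written exam (100) > Assignments (77), so Assignments counts as 100.
Weighted total:
  Essays 45 × 0.3 = 13.5
  Lab reports 68 × 0.1 = 6.8
  Capstone 71 × 0.06 = 4.26
  Final exam 92 × 0.23 = 21.16
  Assignments 100 × 0.05 = 5
  Studio work 84 × 0.16 = 13.44
  Written exam 100 × 0.1 = 10
Sum = 74.16
74.16 is ≥ 73 and < 77 → C

C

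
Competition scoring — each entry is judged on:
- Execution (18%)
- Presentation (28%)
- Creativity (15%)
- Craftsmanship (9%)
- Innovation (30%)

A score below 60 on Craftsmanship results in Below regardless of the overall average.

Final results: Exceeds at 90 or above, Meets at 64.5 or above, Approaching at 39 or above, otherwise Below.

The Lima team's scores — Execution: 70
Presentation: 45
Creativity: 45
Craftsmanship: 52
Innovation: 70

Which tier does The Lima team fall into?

Craftsmanship score 52 < 60: minimum not met.
Weighted total:
  Execution 70 × 0.18 = 12.6
  Presentation 45 × 0.28 = 12.6
  Creativity 45 × 0.15 = 6.75
  Craftsmanship 52 × 0.09 = 4.68
  Innovation 70 × 0.3 = 21
Sum = 57.63
Because the Craftsmanship minimum was not met, the result is Below.

Below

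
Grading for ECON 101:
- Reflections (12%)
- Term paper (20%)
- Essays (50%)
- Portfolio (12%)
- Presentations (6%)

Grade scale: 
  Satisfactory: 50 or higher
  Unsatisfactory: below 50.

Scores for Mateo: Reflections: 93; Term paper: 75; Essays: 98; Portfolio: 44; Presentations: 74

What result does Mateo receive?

Satisfactory

Weighted total:
  Reflections 93 × 0.12 = 11.16
  Term paper 75 × 0.2 = 15
  Essays 98 × 0.5 = 49
  Portfolio 44 × 0.12 = 5.28
  Presentations 74 × 0.06 = 4.44
Sum = 84.88
84.88 ≥ 50 → Satisfactory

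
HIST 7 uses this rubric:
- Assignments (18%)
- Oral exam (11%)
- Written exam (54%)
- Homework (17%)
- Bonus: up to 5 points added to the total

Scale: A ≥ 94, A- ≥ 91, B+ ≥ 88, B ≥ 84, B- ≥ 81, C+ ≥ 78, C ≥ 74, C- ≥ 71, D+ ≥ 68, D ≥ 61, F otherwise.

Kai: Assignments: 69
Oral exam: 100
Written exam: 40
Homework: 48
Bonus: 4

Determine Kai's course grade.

F

Weighted total:
  Assignments 69 × 0.18 = 12.42
  Oral exam 100 × 0.11 = 11
  Written exam 40 × 0.54 = 21.6
  Homework 48 × 0.17 = 8.16
Sum = 53.18
Bonus: 53.18 + 4 = 57.18
57.18 < 61 → F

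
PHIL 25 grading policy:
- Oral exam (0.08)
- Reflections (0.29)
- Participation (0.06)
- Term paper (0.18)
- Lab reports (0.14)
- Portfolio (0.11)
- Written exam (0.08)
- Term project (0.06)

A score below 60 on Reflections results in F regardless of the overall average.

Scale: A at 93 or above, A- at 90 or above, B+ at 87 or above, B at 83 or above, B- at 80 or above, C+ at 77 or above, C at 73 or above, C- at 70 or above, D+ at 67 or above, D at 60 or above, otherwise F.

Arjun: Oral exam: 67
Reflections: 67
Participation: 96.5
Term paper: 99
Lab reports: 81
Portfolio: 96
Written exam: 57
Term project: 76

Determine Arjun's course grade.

Reflections score 67 ≥ 60: minimum met.
Weighted total:
  Oral exam 67 × 0.08 = 5.36
  Reflections 67 × 0.29 = 19.43
  Participation 96.5 × 0.06 = 5.79
  Term paper 99 × 0.18 = 17.82
  Lab reports 81 × 0.14 = 11.34
  Portfolio 96 × 0.11 = 10.56
  Written exam 57 × 0.08 = 4.56
  Term project 76 × 0.06 = 4.56
Sum = 79.42
79.42 is ≥ 77 and < 80 → C+

C+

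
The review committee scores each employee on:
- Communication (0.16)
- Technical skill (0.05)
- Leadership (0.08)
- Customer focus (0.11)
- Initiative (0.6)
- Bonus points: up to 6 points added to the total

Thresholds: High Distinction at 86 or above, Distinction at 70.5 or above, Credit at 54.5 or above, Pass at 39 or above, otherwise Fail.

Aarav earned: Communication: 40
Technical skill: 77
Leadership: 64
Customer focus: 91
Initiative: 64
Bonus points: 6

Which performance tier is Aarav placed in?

Credit

Weighted total:
  Communication 40 × 0.16 = 6.4
  Technical skill 77 × 0.05 = 3.85
  Leadership 64 × 0.08 = 5.12
  Customer focus 91 × 0.11 = 10.01
  Initiative 64 × 0.6 = 38.4
Sum = 63.78
Bonus points: 63.78 + 6 = 69.78
69.78 is ≥ 54.5 and < 70.5 → Credit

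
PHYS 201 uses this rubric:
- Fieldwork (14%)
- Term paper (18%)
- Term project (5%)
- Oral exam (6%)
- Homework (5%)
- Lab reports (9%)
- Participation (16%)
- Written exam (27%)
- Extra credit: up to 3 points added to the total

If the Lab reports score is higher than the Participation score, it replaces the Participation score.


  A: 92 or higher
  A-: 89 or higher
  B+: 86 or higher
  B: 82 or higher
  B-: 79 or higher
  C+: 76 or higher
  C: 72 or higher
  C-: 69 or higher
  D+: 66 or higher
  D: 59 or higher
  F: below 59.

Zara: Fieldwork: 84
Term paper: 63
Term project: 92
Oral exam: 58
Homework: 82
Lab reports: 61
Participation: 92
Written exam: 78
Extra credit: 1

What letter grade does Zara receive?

C+

Lab reports (61) ≤ Participation (92), so Participation stays at 92.
Weighted total:
  Fieldwork 84 × 0.14 = 11.76
  Term paper 63 × 0.18 = 11.34
  Term project 92 × 0.05 = 4.6
  Oral exam 58 × 0.06 = 3.48
  Homework 82 × 0.05 = 4.1
  Lab reports 61 × 0.09 = 5.49
  Participation 92 × 0.16 = 14.72
  Written exam 78 × 0.27 = 21.06
Sum = 76.55
Extra credit: 76.55 + 1 = 77.55
77.55 is ≥ 76 and < 79 → C+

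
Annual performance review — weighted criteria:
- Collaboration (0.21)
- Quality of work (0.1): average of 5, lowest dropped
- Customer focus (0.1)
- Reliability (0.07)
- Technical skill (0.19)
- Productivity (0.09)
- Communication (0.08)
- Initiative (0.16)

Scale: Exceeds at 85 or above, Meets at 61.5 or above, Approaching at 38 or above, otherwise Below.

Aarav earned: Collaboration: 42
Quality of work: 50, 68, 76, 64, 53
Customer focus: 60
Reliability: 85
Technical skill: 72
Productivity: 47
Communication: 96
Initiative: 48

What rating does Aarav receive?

Approaching

Quality of work: drop 50 → average of remaining 4 = 261/4 = 65.25
Weighted total:
  Collaboration 42 × 0.21 = 8.82
  Quality of work 65.25 × 0.1 = 6.525
  Customer focus 60 × 0.1 = 6
  Reliability 85 × 0.07 = 5.95
  Technical skill 72 × 0.19 = 13.68
  Productivity 47 × 0.09 = 4.23
  Communication 96 × 0.08 = 7.68
  Initiative 48 × 0.16 = 7.68
Sum = 60.565
60.565 is ≥ 38 and < 61.5 → Approaching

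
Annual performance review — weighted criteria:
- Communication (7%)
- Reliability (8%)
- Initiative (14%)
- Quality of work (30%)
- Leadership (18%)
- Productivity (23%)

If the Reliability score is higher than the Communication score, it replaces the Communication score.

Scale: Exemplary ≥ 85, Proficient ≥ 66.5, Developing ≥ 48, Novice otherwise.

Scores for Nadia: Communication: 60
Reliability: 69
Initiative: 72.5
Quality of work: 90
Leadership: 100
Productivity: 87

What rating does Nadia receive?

Reliability (69) > Communication (60), so Communication counts as 69.
Weighted total:
  Communication 69 × 0.07 = 4.83
  Reliability 69 × 0.08 = 5.52
  Initiative 72.5 × 0.14 = 10.15
  Quality of work 90 × 0.3 = 27
  Leadership 100 × 0.18 = 18
  Productivity 87 × 0.23 = 20.01
Sum = 85.51
85.51 ≥ 85 → Exemplary

Exemplary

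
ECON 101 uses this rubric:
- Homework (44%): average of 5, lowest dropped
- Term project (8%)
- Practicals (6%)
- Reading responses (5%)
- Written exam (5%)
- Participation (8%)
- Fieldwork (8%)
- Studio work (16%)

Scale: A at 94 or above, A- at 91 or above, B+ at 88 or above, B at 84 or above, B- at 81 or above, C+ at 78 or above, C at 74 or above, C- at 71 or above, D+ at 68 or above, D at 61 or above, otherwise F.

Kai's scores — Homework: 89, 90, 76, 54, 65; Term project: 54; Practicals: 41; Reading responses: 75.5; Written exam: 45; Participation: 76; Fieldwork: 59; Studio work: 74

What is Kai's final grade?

Homework: drop 54 → average of remaining 4 = 320/4 = 80
Weighted total:
  Homework 80 × 0.44 = 35.2
  Term project 54 × 0.08 = 4.32
  Practicals 41 × 0.06 = 2.46
  Reading responses 75.5 × 0.05 = 3.775
  Written exam 45 × 0.05 = 2.25
  Participation 76 × 0.08 = 6.08
  Fieldwork 59 × 0.08 = 4.72
  Studio work 74 × 0.16 = 11.84
Sum = 70.645
70.645 is ≥ 68 and < 71 → D+

D+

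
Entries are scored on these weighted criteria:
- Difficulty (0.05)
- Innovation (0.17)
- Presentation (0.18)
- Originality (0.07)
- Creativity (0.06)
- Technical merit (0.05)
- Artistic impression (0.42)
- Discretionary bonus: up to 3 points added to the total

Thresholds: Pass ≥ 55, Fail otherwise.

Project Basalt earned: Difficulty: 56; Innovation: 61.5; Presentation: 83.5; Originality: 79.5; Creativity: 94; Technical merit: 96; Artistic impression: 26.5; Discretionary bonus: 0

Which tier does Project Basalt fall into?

Weighted total:
  Difficulty 56 × 0.05 = 2.8
  Innovation 61.5 × 0.17 = 10.455
  Presentation 83.5 × 0.18 = 15.03
  Originality 79.5 × 0.07 = 5.565
  Creativity 94 × 0.06 = 5.64
  Technical merit 96 × 0.05 = 4.8
  Artistic impression 26.5 × 0.42 = 11.13
Sum = 55.42
Discretionary bonus: 55.42 + 0 = 55.42
55.42 ≥ 55 → Pass

Pass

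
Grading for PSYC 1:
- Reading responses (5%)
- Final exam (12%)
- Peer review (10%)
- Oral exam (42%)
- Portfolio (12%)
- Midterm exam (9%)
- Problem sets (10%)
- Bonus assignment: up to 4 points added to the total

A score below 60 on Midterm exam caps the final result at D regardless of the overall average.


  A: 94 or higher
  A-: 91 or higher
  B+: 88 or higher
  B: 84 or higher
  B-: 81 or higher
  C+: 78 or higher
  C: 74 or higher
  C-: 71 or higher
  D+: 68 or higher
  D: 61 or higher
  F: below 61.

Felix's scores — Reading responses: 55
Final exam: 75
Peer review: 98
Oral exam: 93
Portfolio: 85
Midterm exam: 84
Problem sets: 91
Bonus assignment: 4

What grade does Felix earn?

A-

Midterm exam score 84 ≥ 60: minimum met.
Weighted total:
  Reading responses 55 × 0.05 = 2.75
  Final exam 75 × 0.12 = 9
  Peer review 98 × 0.1 = 9.8
  Oral exam 93 × 0.42 = 39.06
  Portfolio 85 × 0.12 = 10.2
  Midterm exam 84 × 0.09 = 7.56
  Problem sets 91 × 0.1 = 9.1
Sum = 87.47
Bonus assignment: 87.47 + 4 = 91.47
91.47 is ≥ 91 and < 94 → A-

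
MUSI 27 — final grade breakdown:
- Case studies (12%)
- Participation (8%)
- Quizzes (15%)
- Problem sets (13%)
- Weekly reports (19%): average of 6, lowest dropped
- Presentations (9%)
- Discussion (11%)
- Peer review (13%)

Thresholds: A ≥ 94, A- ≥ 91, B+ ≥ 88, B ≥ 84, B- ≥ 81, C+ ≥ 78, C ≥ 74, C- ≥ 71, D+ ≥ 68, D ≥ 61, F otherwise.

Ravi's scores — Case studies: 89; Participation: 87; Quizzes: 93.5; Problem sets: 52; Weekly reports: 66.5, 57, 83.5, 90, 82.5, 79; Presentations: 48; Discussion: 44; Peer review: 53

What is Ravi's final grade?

D+

Weekly reports: drop 57 → average of remaining 5 = 401.5/5 = 80.3
Weighted total:
  Case studies 89 × 0.12 = 10.68
  Participation 87 × 0.08 = 6.96
  Quizzes 93.5 × 0.15 = 14.025
  Problem sets 52 × 0.13 = 6.76
  Weekly reports 80.3 × 0.19 = 15.257
  Presentations 48 × 0.09 = 4.32
  Discussion 44 × 0.11 = 4.84
  Peer review 53 × 0.13 = 6.89
Sum = 69.732
69.732 is ≥ 68 and < 71 → D+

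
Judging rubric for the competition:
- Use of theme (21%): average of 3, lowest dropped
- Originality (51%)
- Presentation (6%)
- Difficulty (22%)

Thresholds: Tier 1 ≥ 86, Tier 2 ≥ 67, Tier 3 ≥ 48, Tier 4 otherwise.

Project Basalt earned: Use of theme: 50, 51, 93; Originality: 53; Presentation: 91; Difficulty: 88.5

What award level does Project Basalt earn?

Tier 2

Use of theme: drop 50 → average of remaining 2 = 144/2 = 72
Weighted total:
  Use of theme 72 × 0.21 = 15.12
  Originality 53 × 0.51 = 27.03
  Presentation 91 × 0.06 = 5.46
  Difficulty 88.5 × 0.22 = 19.47
Sum = 67.08
67.08 is ≥ 67 and < 86 → Tier 2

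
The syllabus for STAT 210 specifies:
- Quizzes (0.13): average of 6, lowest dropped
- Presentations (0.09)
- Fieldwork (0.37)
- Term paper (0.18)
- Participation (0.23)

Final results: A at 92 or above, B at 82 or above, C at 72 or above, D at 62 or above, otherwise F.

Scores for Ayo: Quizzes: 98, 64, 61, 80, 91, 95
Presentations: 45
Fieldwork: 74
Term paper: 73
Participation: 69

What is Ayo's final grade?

Quizzes: drop 61 → average of remaining 5 = 428/5 = 85.6
Weighted total:
  Quizzes 85.6 × 0.13 = 11.128
  Presentations 45 × 0.09 = 4.05
  Fieldwork 74 × 0.37 = 27.38
  Term paper 73 × 0.18 = 13.14
  Participation 69 × 0.23 = 15.87
Sum = 71.568
71.568 is ≥ 62 and < 72 → D

D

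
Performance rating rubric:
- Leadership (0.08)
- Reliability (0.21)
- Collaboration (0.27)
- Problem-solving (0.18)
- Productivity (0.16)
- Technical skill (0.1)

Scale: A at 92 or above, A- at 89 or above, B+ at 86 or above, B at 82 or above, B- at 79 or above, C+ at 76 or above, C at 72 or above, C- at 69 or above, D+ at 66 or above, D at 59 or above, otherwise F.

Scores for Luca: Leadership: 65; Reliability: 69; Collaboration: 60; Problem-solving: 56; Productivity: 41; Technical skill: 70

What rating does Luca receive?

Weighted total:
  Leadership 65 × 0.08 = 5.2
  Reliability 69 × 0.21 = 14.49
  Collaboration 60 × 0.27 = 16.2
  Problem-solving 56 × 0.18 = 10.08
  Productivity 41 × 0.16 = 6.56
  Technical skill 70 × 0.1 = 7
Sum = 59.53
59.53 is ≥ 59 and < 66 → D

D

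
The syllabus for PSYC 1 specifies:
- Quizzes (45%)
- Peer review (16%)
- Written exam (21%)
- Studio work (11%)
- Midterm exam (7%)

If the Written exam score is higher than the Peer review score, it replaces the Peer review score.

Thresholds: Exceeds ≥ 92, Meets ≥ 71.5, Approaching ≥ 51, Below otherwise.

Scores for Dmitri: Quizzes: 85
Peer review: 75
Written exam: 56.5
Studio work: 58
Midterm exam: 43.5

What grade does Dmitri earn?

Written exam (56.5) ≤ Peer review (75), so Peer review stays at 75.
Weighted total:
  Quizzes 85 × 0.45 = 38.25
  Peer review 75 × 0.16 = 12
  Written exam 56.5 × 0.21 = 11.865
  Studio work 58 × 0.11 = 6.38
  Midterm exam 43.5 × 0.07 = 3.045
Sum = 71.54
71.54 is ≥ 71.5 and < 92 → Meets

Meets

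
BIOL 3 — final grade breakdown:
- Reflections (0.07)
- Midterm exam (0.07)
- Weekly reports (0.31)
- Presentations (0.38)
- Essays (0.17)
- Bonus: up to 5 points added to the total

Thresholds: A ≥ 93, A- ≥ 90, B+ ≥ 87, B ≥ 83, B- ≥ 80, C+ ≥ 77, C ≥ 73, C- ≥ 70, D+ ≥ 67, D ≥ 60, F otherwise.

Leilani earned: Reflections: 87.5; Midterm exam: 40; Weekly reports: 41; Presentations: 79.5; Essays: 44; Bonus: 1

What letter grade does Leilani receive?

Weighted total:
  Reflections 87.5 × 0.07 = 6.125
  Midterm exam 40 × 0.07 = 2.8
  Weekly reports 41 × 0.31 = 12.71
  Presentations 79.5 × 0.38 = 30.21
  Essays 44 × 0.17 = 7.48
Sum = 59.325
Bonus: 59.325 + 1 = 60.325
60.325 is ≥ 60 and < 67 → D

D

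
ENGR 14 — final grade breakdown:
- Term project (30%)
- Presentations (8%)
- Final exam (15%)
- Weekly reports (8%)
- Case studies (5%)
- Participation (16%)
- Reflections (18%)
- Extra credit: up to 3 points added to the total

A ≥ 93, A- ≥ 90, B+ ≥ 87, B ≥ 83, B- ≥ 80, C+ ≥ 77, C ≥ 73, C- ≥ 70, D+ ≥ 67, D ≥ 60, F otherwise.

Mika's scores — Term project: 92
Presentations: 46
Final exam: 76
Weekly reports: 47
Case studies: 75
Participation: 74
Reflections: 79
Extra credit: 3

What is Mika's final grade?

Weighted total:
  Term project 92 × 0.3 = 27.6
  Presentations 46 × 0.08 = 3.68
  Final exam 76 × 0.15 = 11.4
  Weekly reports 47 × 0.08 = 3.76
  Case studies 75 × 0.05 = 3.75
  Participation 74 × 0.16 = 11.84
  Reflections 79 × 0.18 = 14.22
Sum = 76.25
Extra credit: 76.25 + 3 = 79.25
79.25 is ≥ 77 and < 80 → C+

C+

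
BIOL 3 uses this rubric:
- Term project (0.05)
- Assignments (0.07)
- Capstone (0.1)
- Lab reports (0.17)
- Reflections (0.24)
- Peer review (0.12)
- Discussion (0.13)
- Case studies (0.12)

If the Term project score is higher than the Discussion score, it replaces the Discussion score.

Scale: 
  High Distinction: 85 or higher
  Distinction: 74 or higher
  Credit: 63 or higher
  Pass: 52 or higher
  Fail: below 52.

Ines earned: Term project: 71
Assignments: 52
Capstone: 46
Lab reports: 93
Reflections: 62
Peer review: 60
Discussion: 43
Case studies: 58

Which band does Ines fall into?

Credit

Term project (71) > Discussion (43), so Discussion counts as 71.
Weighted total:
  Term project 71 × 0.05 = 3.55
  Assignments 52 × 0.07 = 3.64
  Capstone 46 × 0.1 = 4.6
  Lab reports 93 × 0.17 = 15.81
  Reflections 62 × 0.24 = 14.88
  Peer review 60 × 0.12 = 7.2
  Discussion 71 × 0.13 = 9.23
  Case studies 58 × 0.12 = 6.96
Sum = 65.87
65.87 is ≥ 63 and < 74 → Credit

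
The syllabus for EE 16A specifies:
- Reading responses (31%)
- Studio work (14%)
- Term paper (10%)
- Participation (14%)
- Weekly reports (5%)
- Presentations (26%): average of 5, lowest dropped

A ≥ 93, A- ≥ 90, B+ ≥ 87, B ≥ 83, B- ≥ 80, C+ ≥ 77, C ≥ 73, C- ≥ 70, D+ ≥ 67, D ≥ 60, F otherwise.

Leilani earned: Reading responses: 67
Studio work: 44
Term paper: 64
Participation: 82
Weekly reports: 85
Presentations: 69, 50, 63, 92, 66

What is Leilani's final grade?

D+

Presentations: drop 50 → average of remaining 4 = 290/4 = 72.5
Weighted total:
  Reading responses 67 × 0.31 = 20.77
  Studio work 44 × 0.14 = 6.16
  Term paper 64 × 0.1 = 6.4
  Participation 82 × 0.14 = 11.48
  Weekly reports 85 × 0.05 = 4.25
  Presentations 72.5 × 0.26 = 18.85
Sum = 67.91
67.91 is ≥ 67 and < 70 → D+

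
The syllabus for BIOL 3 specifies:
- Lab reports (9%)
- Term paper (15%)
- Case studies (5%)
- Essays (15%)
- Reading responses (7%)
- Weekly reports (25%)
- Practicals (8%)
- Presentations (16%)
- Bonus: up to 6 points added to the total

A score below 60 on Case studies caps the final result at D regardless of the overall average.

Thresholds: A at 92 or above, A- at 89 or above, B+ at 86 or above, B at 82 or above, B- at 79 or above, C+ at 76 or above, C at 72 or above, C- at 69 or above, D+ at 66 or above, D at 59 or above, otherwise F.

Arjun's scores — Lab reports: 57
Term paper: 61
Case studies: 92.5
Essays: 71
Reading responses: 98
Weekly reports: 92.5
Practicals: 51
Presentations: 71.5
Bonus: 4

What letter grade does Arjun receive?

Case studies score 92.5 ≥ 60: minimum met.
Weighted total:
  Lab reports 57 × 0.09 = 5.13
  Term paper 61 × 0.15 = 9.15
  Case studies 92.5 × 0.05 = 4.625
  Essays 71 × 0.15 = 10.65
  Reading responses 98 × 0.07 = 6.86
  Weekly reports 92.5 × 0.25 = 23.125
  Practicals 51 × 0.08 = 4.08
  Presentations 71.5 × 0.16 = 11.44
Sum = 75.06
Bonus: 75.06 + 4 = 79.06
79.06 is ≥ 79 and < 82 → B-

B-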